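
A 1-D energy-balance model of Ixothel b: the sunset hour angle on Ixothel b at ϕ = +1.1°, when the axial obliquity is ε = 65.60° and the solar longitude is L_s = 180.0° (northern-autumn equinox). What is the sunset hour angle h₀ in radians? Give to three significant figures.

h₀ = 1.57 rad

Solar declination: sin δ = sin ε · sin L_s = sin 65.60° × sin 180.0° = 0.00000, so δ = +0.000°.
cos h₀ = −tan ϕ · tan δ = −tan(+1.1°) × tan(+0.000°) = -0.0000, so h₀ = 1.5708 rad = 90.00°.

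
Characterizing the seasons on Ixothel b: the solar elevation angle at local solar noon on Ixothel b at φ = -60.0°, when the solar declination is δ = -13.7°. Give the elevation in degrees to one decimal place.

43.7°

At local noon the hour angle is zero, so the zenith angle equals |φ − δ| = |-60.0° − (-13.700°)| = 46.300°.
Elevation = 90° − 46.300° = 43.7°.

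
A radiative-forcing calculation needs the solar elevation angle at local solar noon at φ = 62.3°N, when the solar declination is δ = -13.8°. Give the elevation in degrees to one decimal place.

13.9°

At local noon the hour angle is zero, so the zenith angle equals |φ − δ| = |+62.3° − (-13.800°)| = 76.100°.
Elevation = 90° − 76.100° = 13.9°.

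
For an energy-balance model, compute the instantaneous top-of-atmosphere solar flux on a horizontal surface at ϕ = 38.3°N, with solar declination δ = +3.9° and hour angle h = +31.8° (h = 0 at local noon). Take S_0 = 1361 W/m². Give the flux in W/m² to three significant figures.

963 W/m²

cos θ_z = sin ϕ sin δ + cos ϕ cos δ cos h = 0.042154 + 0.665431 = 0.707585.
Flux = S_0 · cos θ_z = 1361 × 0.707585 = 963.0 W/m².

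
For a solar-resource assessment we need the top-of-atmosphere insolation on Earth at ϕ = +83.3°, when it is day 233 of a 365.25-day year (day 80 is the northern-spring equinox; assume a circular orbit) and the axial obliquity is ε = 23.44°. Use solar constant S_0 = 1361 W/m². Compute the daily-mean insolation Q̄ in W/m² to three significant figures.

Solar longitude: L_s = 360° × (233 − 80)/365.25 = 150.801°.
sin δ = sin 23.44° × sin 150.801° = 0.19406, so δ = +11.190°.
cos h₀ = −tan(+83.3°) tan(+11.190°) = -1.6840 ≤ −1 ⇒ polar day, h₀ = π.
Bracket: h₀ sin ϕ sin δ + cos ϕ cos δ sin h₀ = 3.1416×0.99317×0.19406 + 0.11667×0.98099×0.00000 = 0.605495 + 0.000000 = 0.605495.
Q̄ = (S_0/π) × [bracket] = (1361/π) × 0.605495 = 262.3 W/m².

Q̄ ≈ 262 W/m²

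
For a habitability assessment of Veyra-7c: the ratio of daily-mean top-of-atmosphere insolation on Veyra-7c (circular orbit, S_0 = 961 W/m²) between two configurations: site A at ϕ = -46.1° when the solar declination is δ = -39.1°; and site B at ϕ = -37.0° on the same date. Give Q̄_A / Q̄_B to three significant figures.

Q̄_A / Q̄_B ≈ 1.09

— Configuration A (ϕ=-46.1°):
cos h₀ = −tan(-46.1°) tan(-39.100°) = -0.8445, h₀ = 2.5764 rad.
Bracket: h₀ sin ϕ sin δ + cos ϕ cos δ sin h₀ = 2.5764×-0.72055×-0.63068 + 0.69340×0.77605×0.53556 = 1.170810 + 0.288192 = 1.459002.
Q̄ = (S_0/π) × [bracket] = (961/π) × 1.459002 = 446.30 W/m².
— Configuration B (ϕ=-37.0°):
cos h₀ = −tan(-37.0°) tan(-39.100°) = -0.6124, h₀ = 2.2299 rad.
Bracket: h₀ sin ϕ sin δ + cos ϕ cos δ sin h₀ = 2.2299×-0.60182×-0.63068 + 0.79864×0.77605×0.79055 = 0.846372 + 0.489971 = 1.336343.
Q̄ = (S_0/π) × [bracket] = (961/π) × 1.336343 = 408.78 W/m².
Ratio Q̄_A / Q̄_B = 446.30 / 408.78 = 1.092.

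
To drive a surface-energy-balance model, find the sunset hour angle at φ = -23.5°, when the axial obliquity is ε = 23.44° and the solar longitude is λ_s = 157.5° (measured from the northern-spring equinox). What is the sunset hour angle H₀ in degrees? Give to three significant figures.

H₀ = 86.2°

Solar declination: sin δ = sin ε · sin λ_s = sin 23.44° × sin 157.5° = 0.15223, so δ = +8.756°.
cos H₀ = −tan φ · tan δ = −tan(-23.5°) × tan(+8.756°) = 0.0670, so H₀ = 1.5038 rad = 86.16°.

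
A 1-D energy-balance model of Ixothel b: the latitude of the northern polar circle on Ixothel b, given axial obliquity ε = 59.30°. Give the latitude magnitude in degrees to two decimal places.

30.70°

The polar circle is the lowest latitude that experiences at least one full rotation of continuous daylight at the northern-summer solstice; it lies at |φ| = 90° − ε = 90° − 59.30° = 30.70°.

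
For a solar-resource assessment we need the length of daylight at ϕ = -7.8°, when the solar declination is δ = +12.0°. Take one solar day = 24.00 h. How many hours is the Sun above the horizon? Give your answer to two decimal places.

11.78 h

cos h₀ = −tan ϕ · tan δ = −tan(-7.8°) × tan(+12.000°) = 0.0291, so h₀ = 1.5417 rad = 88.33°.
Daylight = 2h₀/(2π) × 24.00 h = (1.5417/π) × 24.00 = 11.78 h.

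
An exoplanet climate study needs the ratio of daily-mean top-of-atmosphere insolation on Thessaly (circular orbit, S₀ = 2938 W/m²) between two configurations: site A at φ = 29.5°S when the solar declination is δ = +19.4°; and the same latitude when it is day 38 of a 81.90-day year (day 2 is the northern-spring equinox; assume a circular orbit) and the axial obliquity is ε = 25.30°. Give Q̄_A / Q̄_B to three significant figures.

— Configuration A (φ=-29.5°):
cos H₀ = −tan(-29.5°) tan(+19.400°) = 0.1992, H₀ = 1.3702 rad.
Bracket: H₀ sin φ sin δ + cos φ cos δ sin H₀ = 1.3702×-0.49242×0.33216 + 0.87036×0.94322×0.97995 = -0.224113 + 0.804481 = 0.580368.
Q̄ = (S₀/π) × [bracket] = (2938/π) × 0.580368 = 542.76 W/m².
— Configuration B (φ=-29.5°):
Solar longitude: λ_s = 360° × (38 − 2)/81.90 = 158.242°.
sin δ = sin 25.30° × sin 158.242° = 0.15842, so δ = +9.115°.
cos H₀ = −tan(-29.5°) tan(+9.115°) = 0.0908, H₀ = 1.4799 rad.
Bracket: H₀ sin φ sin δ + cos φ cos δ sin H₀ = 1.4799×-0.49242×0.15842 + 0.87036×0.98737×0.99587 = -0.115446 + 0.855818 = 0.740372.
Q̄ = (S₀/π) × [bracket] = (2938/π) × 0.740372 = 692.39 W/m².
Ratio Q̄_A / Q̄_B = 542.76 / 692.39 = 0.7839.

Q̄_A / Q̄_B ≈ 0.784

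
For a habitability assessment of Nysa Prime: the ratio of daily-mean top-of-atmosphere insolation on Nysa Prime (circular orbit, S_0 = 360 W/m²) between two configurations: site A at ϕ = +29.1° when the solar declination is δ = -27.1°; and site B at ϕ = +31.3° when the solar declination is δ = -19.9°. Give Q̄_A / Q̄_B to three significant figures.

— Configuration A (ϕ=+29.1°):
cos h₀ = −tan(+29.1°) tan(-27.100°) = 0.2848, h₀ = 1.2820 rad.
Bracket: h₀ sin ϕ sin δ + cos ϕ cos δ sin h₀ = 1.2820×0.48634×-0.45554 + 0.87377×0.89021×0.95858 = -0.284024 + 0.745621 = 0.461597.
Q̄ = (S_0/π) × [bracket] = (360/π) × 0.461597 = 52.895 W/m².
— Configuration B (ϕ=+31.3°):
cos h₀ = −tan(+31.3°) tan(-19.900°) = 0.2201, h₀ = 1.3489 rad.
Bracket: h₀ sin ϕ sin δ + cos ϕ cos δ sin h₀ = 1.3489×0.51952×-0.34038 + 0.85446×0.94029×0.97548 = -0.238532 + 0.783740 = 0.545208.
Q̄ = (S_0/π) × [bracket] = (360/π) × 0.545208 = 62.476 W/m².
Ratio Q̄_A / Q̄_B = 52.895 / 62.476 = 0.8466.

Q̄_A / Q̄_B ≈ 0.847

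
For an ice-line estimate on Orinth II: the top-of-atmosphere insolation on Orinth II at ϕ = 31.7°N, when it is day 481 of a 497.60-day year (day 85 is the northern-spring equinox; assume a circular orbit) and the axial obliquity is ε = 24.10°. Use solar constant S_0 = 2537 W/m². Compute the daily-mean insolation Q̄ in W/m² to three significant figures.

Q̄ ≈ 393 W/m²

Solar longitude: L_s = 360° × (481 − 85)/497.60 = 286.495°.
sin δ = sin 24.10° × sin 286.495° = -0.39153, so δ = -23.049°.
cos h₀ = −tan(+31.7°) tan(-23.049°) = 0.2628, h₀ = 1.3049 rad.
Bracket: h₀ sin ϕ sin δ + cos ϕ cos δ sin h₀ = 1.3049×0.52547×-0.39153 + 0.85081×0.92017×0.96485 = -0.268467 + 0.755371 = 0.486904.
Q̄ = (S_0/π) × [bracket] = (2537/π) × 0.486904 = 393.2 W/m².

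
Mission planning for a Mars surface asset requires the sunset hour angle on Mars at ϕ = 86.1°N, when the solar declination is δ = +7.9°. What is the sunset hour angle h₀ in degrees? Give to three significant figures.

Sunrise equation: cos h₀ = −tan ϕ · tan δ = -2.0354 ≤ −1, so the Sun never sets (polar day) and h₀ = π.

h₀ = 180°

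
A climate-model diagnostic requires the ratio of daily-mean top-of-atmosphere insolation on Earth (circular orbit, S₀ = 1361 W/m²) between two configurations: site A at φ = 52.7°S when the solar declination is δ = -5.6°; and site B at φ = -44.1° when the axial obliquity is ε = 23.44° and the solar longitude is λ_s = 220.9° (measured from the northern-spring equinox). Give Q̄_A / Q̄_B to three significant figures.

Q̄_A / Q̄_B ≈ 0.729

— Configuration A (φ=-52.7°):
cos H₀ = −tan(-52.7°) tan(-5.600°) = -0.1287, H₀ = 1.6999 rad.
Bracket: H₀ sin φ sin δ + cos φ cos δ sin H₀ = 1.6999×-0.79547×-0.09758 + 0.60599×0.99523×0.99168 = 0.131950 + 0.598082 = 0.730032.
Q̄ = (S₀/π) × [bracket] = (1361/π) × 0.730032 = 316.26 W/m².
— Configuration B (φ=-44.1°):
Solar declination: sin δ = sin ε · sin λ_s = sin 23.44° × sin 220.9° = -0.26045, so δ = -15.097°.
cos H₀ = −tan(-44.1°) tan(-15.097°) = -0.2614, H₀ = 1.8353 rad.
Bracket: H₀ sin φ sin δ + cos φ cos δ sin H₀ = 1.8353×-0.69591×-0.26045 + 0.71813×0.96549×0.96523 = 0.332648 + 0.669240 = 1.001888.
Q̄ = (S₀/π) × [bracket] = (1361/π) × 1.001888 = 434.04 W/m².
Ratio Q̄_A / Q̄_B = 316.26 / 434.04 = 0.7286.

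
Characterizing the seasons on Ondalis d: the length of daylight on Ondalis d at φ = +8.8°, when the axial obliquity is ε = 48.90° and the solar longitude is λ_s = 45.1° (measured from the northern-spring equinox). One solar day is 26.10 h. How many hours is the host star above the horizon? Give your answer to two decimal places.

Solar declination: sin δ = sin ε · sin λ_s = sin 48.90° × sin 45.1° = 0.53378, so δ = +32.261°.
cos H₀ = −tan φ · tan δ = −tan(+8.8°) × tan(+32.261°) = -0.0977, so H₀ = 1.6687 rad = 95.61°.
Daylight = 2H₀/(2π) × 26.10 h = (1.6687/π) × 26.10 = 13.86 h.

13.86 h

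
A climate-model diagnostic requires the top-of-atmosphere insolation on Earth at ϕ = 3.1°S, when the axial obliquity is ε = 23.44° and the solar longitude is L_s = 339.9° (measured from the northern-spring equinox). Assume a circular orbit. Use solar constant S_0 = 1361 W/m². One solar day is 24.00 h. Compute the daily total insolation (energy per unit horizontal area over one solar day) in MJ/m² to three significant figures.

37.5 MJ/m²

Solar declination: sin δ = sin ε · sin L_s = sin 23.44° × sin 339.9° = -0.13670, so δ = -7.857°.
cos h₀ = −tan(-3.1°) tan(-7.857°) = -0.0075, h₀ = 1.5783 rad.
Bracket: h₀ sin ϕ sin δ + cos ϕ cos δ sin h₀ = 1.5783×-0.05408×-0.13670 + 0.99854×0.99061×0.99997 = 0.011668 + 0.989134 = 1.000802.
Q̄ = (S_0/π) × [bracket] = (1361/π) × 1.000802 = 433.57 W/m².
Daily total = Q̄ × 24.00 h × 3600 s/h = 433.57 × 24.00 × 3600 / 10⁶ = 37.46 MJ/m².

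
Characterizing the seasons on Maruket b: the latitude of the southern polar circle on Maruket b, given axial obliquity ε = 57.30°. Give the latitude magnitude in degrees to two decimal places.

The polar circle is the lowest latitude that experiences at least one full rotation of continuous darkness at the northern-summer solstice; it lies at |φ| = 90° − ε = 90° − 57.30° = 32.70°.

32.70°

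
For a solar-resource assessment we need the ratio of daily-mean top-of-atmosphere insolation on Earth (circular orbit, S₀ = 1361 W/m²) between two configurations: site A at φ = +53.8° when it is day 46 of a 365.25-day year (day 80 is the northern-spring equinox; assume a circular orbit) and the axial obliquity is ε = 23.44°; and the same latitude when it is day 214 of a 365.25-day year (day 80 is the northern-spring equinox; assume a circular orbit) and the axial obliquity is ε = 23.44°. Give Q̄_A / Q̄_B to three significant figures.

Q̄_A / Q̄_B ≈ 0.329

— Configuration A (φ=+53.8°):
Solar longitude: λ_s = 360° × (46 − 80)/365.25 = -33.511°, i.e. -33.511° + 360° = 326.489°.
sin δ = sin 23.44° × sin 326.489° = -0.21962, so δ = -12.687°.
cos H₀ = −tan(+53.8°) tan(-12.687°) = 0.3076, H₀ = 1.2581 rad.
Bracket: H₀ sin φ sin δ + cos φ cos δ sin H₀ = 1.2581×0.80696×-0.21962 + 0.59061×0.97559×0.95152 = -0.222966 + 0.548259 = 0.325293.
Q̄ = (S₀/π) × [bracket] = (1361/π) × 0.325293 = 140.92 W/m².
— Configuration B (φ=+53.8°):
Solar longitude: λ_s = 360° × (214 − 80)/365.25 = 132.074°.
sin δ = sin 23.44° × sin 132.074° = 0.29527, so δ = +17.174°.
cos H₀ = −tan(+53.8°) tan(+17.174°) = -0.4223, H₀ = 2.0067 rad.
Bracket: H₀ sin φ sin δ + cos φ cos δ sin H₀ = 2.0067×0.80696×0.29527 + 0.59061×0.95541×0.90647 = 0.478139 + 0.511498 = 0.989637.
Q̄ = (S₀/π) × [bracket] = (1361/π) × 0.989637 = 428.73 W/m².
Ratio Q̄_A / Q̄_B = 140.92 / 428.73 = 0.3287.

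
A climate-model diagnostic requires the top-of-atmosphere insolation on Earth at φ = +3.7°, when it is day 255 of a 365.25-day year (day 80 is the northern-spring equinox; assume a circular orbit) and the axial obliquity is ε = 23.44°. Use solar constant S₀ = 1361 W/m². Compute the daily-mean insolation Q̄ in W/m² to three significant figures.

Q̄ ≈ 434 W/m²

Solar longitude: λ_s = 360° × (255 − 80)/365.25 = 172.485°.
sin δ = sin 23.44° × sin 172.485° = 0.05203, so δ = +2.982°.
cos H₀ = −tan(+3.7°) tan(+2.982°) = -0.0034, H₀ = 1.5742 rad.
Bracket: H₀ sin φ sin δ + cos φ cos δ sin H₀ = 1.5742×0.06453×0.05203 + 0.99792×0.99865×0.99999 = 0.005285 + 0.996563 = 1.001848.
Q̄ = (S₀/π) × [bracket] = (1361/π) × 1.001848 = 434.0 W/m².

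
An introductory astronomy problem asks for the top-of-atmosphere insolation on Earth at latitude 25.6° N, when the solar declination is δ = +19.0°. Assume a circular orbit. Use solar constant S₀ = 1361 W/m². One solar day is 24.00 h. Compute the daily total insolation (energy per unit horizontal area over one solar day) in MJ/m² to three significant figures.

40.6 MJ/m²

cos H₀ = −tan(+25.6°) tan(+19.000°) = -0.1650, H₀ = 1.7365 rad.
Bracket: H₀ sin φ sin δ + cos φ cos δ sin H₀ = 1.7365×0.43209×0.32557 + 0.90183×0.94552×0.98630 = 0.244283 + 0.841016 = 1.085299.
Q̄ = (S₀/π) × [bracket] = (1361/π) × 1.085299 = 470.17 W/m².
Daily total = Q̄ × 24.00 h × 3600 s/h = 470.17 × 24.00 × 3600 / 10⁶ = 40.62 MJ/m².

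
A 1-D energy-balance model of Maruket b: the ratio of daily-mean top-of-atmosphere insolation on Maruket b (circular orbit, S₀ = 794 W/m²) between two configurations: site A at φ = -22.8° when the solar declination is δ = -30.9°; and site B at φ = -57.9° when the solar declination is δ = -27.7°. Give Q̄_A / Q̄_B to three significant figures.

— Configuration A (φ=-22.8°):
cos H₀ = −tan(-22.8°) tan(-30.900°) = -0.2516, H₀ = 1.8251 rad.
Bracket: H₀ sin φ sin δ + cos φ cos δ sin H₀ = 1.8251×-0.38752×-0.51354 + 0.92186×0.85806×0.96784 = 0.363208 + 0.765572 = 1.128780.
Q̄ = (S₀/π) × [bracket] = (794/π) × 1.128780 = 285.29 W/m².
— Configuration B (φ=-57.9°):
cos H₀ = −tan(-57.9°) tan(-27.700°) = -0.8369, H₀ = 2.5625 rad.
Bracket: H₀ sin φ sin δ + cos φ cos δ sin H₀ = 2.5625×-0.84712×-0.46484 + 0.53140×0.88539×0.54729 = 1.009049 + 0.257498 = 1.266547.
Q̄ = (S₀/π) × [bracket] = (794/π) × 1.266547 = 320.10 W/m².
Ratio Q̄_A / Q̄_B = 285.29 / 320.10 = 0.8913.

Q̄_A / Q̄_B ≈ 0.891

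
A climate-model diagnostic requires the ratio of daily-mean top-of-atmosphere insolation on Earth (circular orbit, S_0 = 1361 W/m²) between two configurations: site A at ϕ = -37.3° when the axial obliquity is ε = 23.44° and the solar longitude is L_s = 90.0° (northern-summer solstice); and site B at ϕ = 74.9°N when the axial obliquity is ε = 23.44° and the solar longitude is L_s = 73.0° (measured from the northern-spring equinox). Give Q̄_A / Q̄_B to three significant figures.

Q̄_A / Q̄_B ≈ 0.339

— Configuration A (ϕ=-37.3°):
Solar declination: sin δ = sin ε · sin L_s = sin 23.44° × sin 90.0° = 0.39779, so δ = +23.440°.
cos h₀ = −tan(-37.3°) tan(+23.440°) = 0.3303, h₀ = 1.2342 rad.
Bracket: h₀ sin ϕ sin δ + cos ϕ cos δ sin h₀ = 1.2342×-0.60599×0.39779 + 0.79547×0.91748×0.94388 = -0.297512 + 0.688870 = 0.391358.
Q̄ = (S_0/π) × [bracket] = (1361/π) × 0.391358 = 169.54 W/m².
— Configuration B (ϕ=+74.9°):
Solar declination: sin δ = sin ε · sin L_s = sin 23.44° × sin 73.0° = 0.38041, so δ = +22.359°.
cos h₀ = −tan(+74.9°) tan(+22.359°) = -1.5245 ≤ −1 ⇒ polar day, h₀ = π.
Bracket: h₀ sin ϕ sin δ + cos ϕ cos δ sin h₀ = 3.1416×0.96547×0.38041 + 0.26050×0.92482×0.00000 = 1.153829 + 0.000000 = 1.153829.
Q̄ = (S_0/π) × [bracket] = (1361/π) × 1.153829 = 499.86 W/m².
Ratio Q̄_A / Q̄_B = 169.54 / 499.86 = 0.3392.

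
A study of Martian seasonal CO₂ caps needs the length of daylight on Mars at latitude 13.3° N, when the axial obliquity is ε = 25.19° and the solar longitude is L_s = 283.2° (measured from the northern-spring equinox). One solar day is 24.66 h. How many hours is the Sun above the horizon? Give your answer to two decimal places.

11.48 h

Solar declination: sin δ = sin ε · sin L_s = sin 25.19° × sin 283.2° = -0.41438, so δ = -24.480°.
cos h₀ = −tan ϕ · tan δ = −tan(+13.3°) × tan(-24.480°) = 0.1076, so h₀ = 1.4630 rad = 83.82°.
Daylight = 2h₀/(2π) × 24.66 h = (1.4630/π) × 24.66 = 11.48 h.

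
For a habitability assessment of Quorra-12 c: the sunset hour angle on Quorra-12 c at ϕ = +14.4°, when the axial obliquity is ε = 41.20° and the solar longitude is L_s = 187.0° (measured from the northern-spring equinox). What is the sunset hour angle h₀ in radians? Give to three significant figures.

h₀ = 1.55 rad

Solar declination: sin δ = sin ε · sin L_s = sin 41.20° × sin 187.0° = -0.08027, so δ = -4.604°.
cos h₀ = −tan ϕ · tan δ = −tan(+14.4°) × tan(-4.604°) = 0.0207, so h₀ = 1.5501 rad = 88.82°.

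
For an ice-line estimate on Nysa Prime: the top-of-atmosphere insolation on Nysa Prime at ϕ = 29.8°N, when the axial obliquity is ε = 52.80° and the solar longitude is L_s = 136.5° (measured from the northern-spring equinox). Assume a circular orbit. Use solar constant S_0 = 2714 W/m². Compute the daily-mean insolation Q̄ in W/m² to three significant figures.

Q̄ ≈ 1.04e+03 W/m²

Solar declination: sin δ = sin ε · sin L_s = sin 52.80° × sin 136.5° = 0.54830, so δ = +33.250°.
cos h₀ = −tan(+29.8°) tan(+33.250°) = -0.3755, h₀ = 1.9557 rad.
Bracket: h₀ sin ϕ sin δ + cos ϕ cos δ sin h₀ = 1.9557×0.49697×0.54830 + 0.86777×0.83628×0.92683 = 0.532906 + 0.672599 = 1.205505.
Q̄ = (S_0/π) × [bracket] = (2714/π) × 1.205505 = 1041 W/m².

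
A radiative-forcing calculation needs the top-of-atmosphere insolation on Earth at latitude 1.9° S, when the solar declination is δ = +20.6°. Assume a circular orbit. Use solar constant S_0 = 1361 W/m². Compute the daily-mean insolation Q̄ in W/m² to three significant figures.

cos h₀ = −tan(-1.9°) tan(+20.600°) = 0.0125, h₀ = 1.5583 rad.
Bracket: h₀ sin ϕ sin δ + cos ϕ cos δ sin h₀ = 1.5583×-0.03316×0.35184 + 0.99945×0.93606×0.99992 = -0.018181 + 0.935470 = 0.917289.
Q̄ = (S_0/π) × [bracket] = (1361/π) × 0.917289 = 397.4 W/m².

Q̄ ≈ 397 W/m²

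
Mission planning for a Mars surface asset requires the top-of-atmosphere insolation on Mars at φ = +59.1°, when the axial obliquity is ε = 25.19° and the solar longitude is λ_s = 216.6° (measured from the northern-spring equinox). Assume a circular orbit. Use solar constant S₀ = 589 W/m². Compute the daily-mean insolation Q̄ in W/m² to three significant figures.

Solar declination: sin δ = sin ε · sin λ_s = sin 25.19° × sin 216.6° = -0.25377, so δ = -14.700°.
cos H₀ = −tan(+59.1°) tan(-14.700°) = 0.4384, H₀ = 1.1170 rad.
Bracket: H₀ sin φ sin δ + cos φ cos δ sin H₀ = 1.1170×0.85806×-0.25377 + 0.51354×0.96727×0.89880 = -0.243227 + 0.446463 = 0.203236.
Q̄ = (S₀/π) × [bracket] = (589/π) × 0.203236 = 38.10 W/m².

Q̄ ≈ 38.1 W/m²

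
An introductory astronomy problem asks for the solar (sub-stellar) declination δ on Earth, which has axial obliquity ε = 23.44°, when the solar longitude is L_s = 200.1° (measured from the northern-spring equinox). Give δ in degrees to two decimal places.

δ = -7.86°

sin δ = sin ε · sin L_s = sin 23.44° × sin 200.1° = -0.136704.
δ = arcsin(-0.136704) = -7.86°.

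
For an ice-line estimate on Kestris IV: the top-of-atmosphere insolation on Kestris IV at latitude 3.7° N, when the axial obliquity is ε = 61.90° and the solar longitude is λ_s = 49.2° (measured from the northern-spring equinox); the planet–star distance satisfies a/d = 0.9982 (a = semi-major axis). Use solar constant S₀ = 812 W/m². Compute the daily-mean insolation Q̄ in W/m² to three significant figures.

Solar declination: sin δ = sin ε · sin λ_s = sin 61.90° × sin 49.2° = 0.66777, so δ = +41.895°.
cos H₀ = −tan(+3.7°) tan(+41.895°) = -0.0580, H₀ = 1.6288 rad.
Bracket: H₀ sin φ sin δ + cos φ cos δ sin H₀ = 1.6288×0.06453×0.66777 + 0.99792×0.74437×0.99832 = 0.070187 + 0.741574 = 0.811761.
Inverse-square distance factor (a/d)² = 0.9982² = 0.996403.
Q̄ = (S₀/π) × 0.996403 × [bracket] = (812/π) × 0.996403 × 0.811761 = 209.1 W/m².

Q̄ ≈ 209 W/m²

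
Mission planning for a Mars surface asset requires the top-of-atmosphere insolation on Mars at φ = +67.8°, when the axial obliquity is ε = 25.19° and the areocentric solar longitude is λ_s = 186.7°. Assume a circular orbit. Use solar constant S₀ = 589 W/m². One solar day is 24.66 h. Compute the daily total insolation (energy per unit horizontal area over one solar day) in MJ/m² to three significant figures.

5.13 MJ/m²

sin δ = sin 25.19° × sin 186.7° = -0.04966, so δ = -2.846°.
cos H₀ = −tan(+67.8°) tan(-2.846°) = 0.1218, H₀ = 1.4487 rad.
Bracket: H₀ sin φ sin δ + cos φ cos δ sin H₀ = 1.4487×0.92587×-0.04966 + 0.37784×0.99877×0.99255 = -0.066609 + 0.374564 = 0.307955.
Q̄ = (S₀/π) × [bracket] = (589/π) × 0.307955 = 57.737 W/m².
Daily total = Q̄ × 24.66 h × 3600 s/h = 57.737 × 24.66 × 3600 / 10⁶ = 5.126 MJ/m².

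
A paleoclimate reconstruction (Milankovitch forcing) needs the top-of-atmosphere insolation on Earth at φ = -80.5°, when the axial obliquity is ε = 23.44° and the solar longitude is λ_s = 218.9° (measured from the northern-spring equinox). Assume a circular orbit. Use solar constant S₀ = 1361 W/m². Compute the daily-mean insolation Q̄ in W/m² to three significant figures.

Solar declination: sin δ = sin ε · sin λ_s = sin 23.44° × sin 218.9° = -0.24980, so δ = -14.465°.
cos H₀ = −tan(-80.5°) tan(-14.465°) = -1.5416 ≤ −1 ⇒ polar day, H₀ = π.
Bracket: H₀ sin φ sin δ + cos φ cos δ sin H₀ = 3.1416×-0.98629×-0.24980 + 0.16505×0.96830×0.00000 = 0.774012 + 0.000000 = 0.774012.
Q̄ = (S₀/π) × [bracket] = (1361/π) × 0.774012 = 335.3 W/m².

Q̄ ≈ 335 W/m²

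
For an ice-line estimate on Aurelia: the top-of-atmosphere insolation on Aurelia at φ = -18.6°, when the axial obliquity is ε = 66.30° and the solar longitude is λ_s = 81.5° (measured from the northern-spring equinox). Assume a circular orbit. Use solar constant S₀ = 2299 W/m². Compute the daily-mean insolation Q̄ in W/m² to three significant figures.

Q̄ ≈ 42.0 W/m²

Solar declination: sin δ = sin ε · sin λ_s = sin 66.30° × sin 81.5° = 0.90560, so δ = +64.905°.
cos H₀ = −tan(-18.6°) tan(+64.905°) = 0.7186, H₀ = 0.7690 rad.
Bracket: H₀ sin φ sin δ + cos φ cos δ sin H₀ = 0.7690×-0.31896×0.90560 + 0.94777×0.42412×0.69544 = -0.222126 + 0.279545 = 0.057419.
Q̄ = (S₀/π) × [bracket] = (2299/π) × 0.057419 = 42.02 W/m².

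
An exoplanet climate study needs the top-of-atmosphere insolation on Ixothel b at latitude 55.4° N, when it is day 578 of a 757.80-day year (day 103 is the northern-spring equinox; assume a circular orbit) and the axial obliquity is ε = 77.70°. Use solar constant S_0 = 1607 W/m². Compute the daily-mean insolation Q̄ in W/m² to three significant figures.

Q̄ ≈ 0.00 W/m²

Solar longitude: L_s = 360° × (578 − 103)/757.80 = 225.653°.
sin δ = sin 77.70° × sin 225.653° = -0.69871, so δ = -44.323°.
cos h₀ = −tan(+55.4°) tan(-44.323°) = 1.4157 ≥ 1 ⇒ polar night, h₀ = 0 and Q̄ = 0.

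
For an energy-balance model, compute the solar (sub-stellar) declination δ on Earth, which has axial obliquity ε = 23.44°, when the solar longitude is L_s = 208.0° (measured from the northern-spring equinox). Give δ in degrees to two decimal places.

δ = -10.76°

sin δ = sin ε · sin L_s = sin 23.44° × sin 208.0° = -0.186750.
δ = arcsin(-0.186750) = -10.76°.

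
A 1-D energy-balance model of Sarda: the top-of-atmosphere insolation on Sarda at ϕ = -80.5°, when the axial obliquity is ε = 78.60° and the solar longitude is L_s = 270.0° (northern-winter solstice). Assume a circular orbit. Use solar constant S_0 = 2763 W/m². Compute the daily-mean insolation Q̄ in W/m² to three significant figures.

Solar declination: sin δ = sin ε · sin L_s = sin 78.60° × sin 270.0° = -0.98027, so δ = -78.600°.
cos h₀ = −tan(-80.5°) tan(-78.600°) = -29.6365 ≤ −1 ⇒ polar day, h₀ = π.
Bracket: h₀ sin ϕ sin δ + cos ϕ cos δ sin h₀ = 3.1416×-0.98629×-0.98027 + 0.16505×0.19766×0.00000 = 3.037395 + 0.000000 = 3.037395.
Q̄ = (S_0/π) × [bracket] = (2763/π) × 3.037395 = 2671 W/m².

Q̄ ≈ 2.67e+03 W/m²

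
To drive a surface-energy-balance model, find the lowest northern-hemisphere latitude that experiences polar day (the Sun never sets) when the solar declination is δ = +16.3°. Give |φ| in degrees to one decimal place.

|φ| = 73.7°

Polar day requires cos H₀ = −tan φ tan δ ≤ −1, i.e. tan φ tan δ ≥ 1.
The boundary is |tan φ| · |tan δ| = 1, so |φ| = 90° − |δ| = 90° − 16.3° = 73.7° in the northern hemisphere.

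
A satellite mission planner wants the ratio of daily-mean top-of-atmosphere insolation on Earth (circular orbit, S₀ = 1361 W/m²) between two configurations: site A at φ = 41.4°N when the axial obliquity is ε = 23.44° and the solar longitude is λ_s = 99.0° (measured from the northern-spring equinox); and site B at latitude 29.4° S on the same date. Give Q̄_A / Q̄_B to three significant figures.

— Configuration A (φ=+41.4°):
Solar declination: sin δ = sin ε · sin λ_s = sin 23.44° × sin 99.0° = 0.39289, so δ = +23.135°.
cos H₀ = −tan(+41.4°) tan(+23.135°) = -0.3767, H₀ = 1.9570 rad.
Bracket: H₀ sin φ sin δ + cos φ cos δ sin H₀ = 1.9570×0.66131×0.39289 + 0.75011×0.91959×0.92635 = 0.508472 + 0.638990 = 1.147462.
Q̄ = (S₀/π) × [bracket] = (1361/π) × 1.147462 = 497.10 W/m².
— Configuration B (φ=-29.4°):
cos H₀ = −tan(-29.4°) tan(+23.135°) = 0.2407, H₀ = 1.3277 rad.
Bracket: H₀ sin φ sin δ + cos φ cos δ sin H₀ = 1.3277×-0.49090×0.39289 + 0.87121×0.91959×0.97059 = -0.256073 + 0.777594 = 0.521521.
Q̄ = (S₀/π) × [bracket] = (1361/π) × 0.521521 = 225.93 W/m².
Ratio Q̄_A / Q̄_B = 497.10 / 225.93 = 2.200.

Q̄_A / Q̄_B ≈ 2.20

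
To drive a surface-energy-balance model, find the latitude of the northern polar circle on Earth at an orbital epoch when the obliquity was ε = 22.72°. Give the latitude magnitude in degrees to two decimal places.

The polar circle is the lowest latitude that experiences at least one full rotation of continuous daylight at the northern-summer solstice; it lies at |ϕ| = 90° − ε = 90° − 22.72° = 67.28°.

67.28°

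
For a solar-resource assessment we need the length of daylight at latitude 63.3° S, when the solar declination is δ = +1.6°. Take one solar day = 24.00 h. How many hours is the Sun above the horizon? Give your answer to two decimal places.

cos H₀ = −tan φ · tan δ = −tan(-63.3°) × tan(+1.600°) = 0.0555, so H₀ = 1.5152 rad = 86.82°.
Daylight = 2H₀/(2π) × 24.00 h = (1.5152/π) × 24.00 = 11.58 h.

11.58 h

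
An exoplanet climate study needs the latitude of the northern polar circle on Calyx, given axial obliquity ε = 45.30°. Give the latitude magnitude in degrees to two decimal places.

44.70°

The polar circle is the lowest latitude that experiences at least one full rotation of continuous daylight at the northern-summer solstice; it lies at |φ| = 90° − ε = 90° − 45.30° = 44.70°.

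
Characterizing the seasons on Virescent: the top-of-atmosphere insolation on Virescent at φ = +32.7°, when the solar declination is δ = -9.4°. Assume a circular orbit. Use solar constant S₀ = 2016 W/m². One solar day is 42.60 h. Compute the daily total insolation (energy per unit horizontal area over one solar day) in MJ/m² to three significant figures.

cos H₀ = −tan(+32.7°) tan(-9.400°) = 0.1063, H₀ = 1.4643 rad.
Bracket: H₀ sin φ sin δ + cos φ cos δ sin H₀ = 1.4643×0.54024×-0.16333 + 0.84151×0.98657×0.99434 = -0.129206 + 0.825510 = 0.696304.
Q̄ = (S₀/π) × [bracket] = (2016/π) × 0.696304 = 446.83 W/m².
Daily total = Q̄ × 42.60 h × 3600 s/h = 446.83 × 42.60 × 3600 / 10⁶ = 68.53 MJ/m².

68.5 MJ/m²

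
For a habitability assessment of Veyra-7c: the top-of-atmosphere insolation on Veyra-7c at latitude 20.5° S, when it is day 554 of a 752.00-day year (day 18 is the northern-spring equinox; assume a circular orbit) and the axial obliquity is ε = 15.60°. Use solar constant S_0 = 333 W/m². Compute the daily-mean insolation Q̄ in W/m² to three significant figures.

Solar longitude: L_s = 360° × (554 − 18)/752.00 = 256.596°.
sin δ = sin 15.60° × sin 256.596° = -0.26159, so δ = -15.165°.
cos h₀ = −tan(-20.5°) tan(-15.165°) = -0.1013, h₀ = 1.6723 rad.
Bracket: h₀ sin ϕ sin δ + cos ϕ cos δ sin h₀ = 1.6723×-0.35021×-0.26159 + 0.93667×0.96518×0.99485 = 0.153202 + 0.899399 = 1.052601.
Q̄ = (S_0/π) × [bracket] = (333/π) × 1.052601 = 111.6 W/m².

Q̄ ≈ 112 W/m²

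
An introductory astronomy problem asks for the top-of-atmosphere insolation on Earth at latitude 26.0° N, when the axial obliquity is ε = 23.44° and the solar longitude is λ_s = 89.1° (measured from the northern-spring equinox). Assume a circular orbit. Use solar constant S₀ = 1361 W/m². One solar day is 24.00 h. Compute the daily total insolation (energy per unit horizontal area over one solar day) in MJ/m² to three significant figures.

41.8 MJ/m²

Solar declination: sin δ = sin ε · sin λ_s = sin 23.44° × sin 89.1° = 0.39774, so δ = +23.437°.
cos H₀ = −tan(+26.0°) tan(+23.437°) = -0.2114, H₀ = 1.7838 rad.
Bracket: H₀ sin φ sin δ + cos φ cos δ sin H₀ = 1.7838×0.43837×0.39774 + 0.89879×0.91750×0.97739 = 0.311019 + 0.805995 = 1.117014.
Q̄ = (S₀/π) × [bracket] = (1361/π) × 1.117014 = 483.91 W/m².
Daily total = Q̄ × 24.00 h × 3600 s/h = 483.91 × 24.00 × 3600 / 10⁶ = 41.81 MJ/m².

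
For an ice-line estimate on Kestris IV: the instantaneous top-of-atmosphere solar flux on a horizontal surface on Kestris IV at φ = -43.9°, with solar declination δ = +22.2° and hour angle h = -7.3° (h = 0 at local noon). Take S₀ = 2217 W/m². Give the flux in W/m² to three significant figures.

886 W/m²

cos θ_z = sin φ sin δ + cos φ cos δ cos h = -0.261995 + 0.661730 = 0.399735.
Flux = S₀ · cos θ_z = 2217 × 0.399735 = 886.2 W/m².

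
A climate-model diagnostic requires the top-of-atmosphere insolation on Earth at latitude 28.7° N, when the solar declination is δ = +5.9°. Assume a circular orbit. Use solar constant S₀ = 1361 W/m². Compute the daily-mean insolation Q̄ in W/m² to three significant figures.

Q̄ ≈ 412 W/m²

cos H₀ = −tan(+28.7°) tan(+5.900°) = -0.0566, H₀ = 1.6274 rad.
Bracket: H₀ sin φ sin δ + cos φ cos δ sin H₀ = 1.6274×0.48022×0.10279 + 0.87715×0.99470×0.99840 = 0.080331 + 0.871105 = 0.951436.
Q̄ = (S₀/π) × [bracket] = (1361/π) × 0.951436 = 412.2 W/m².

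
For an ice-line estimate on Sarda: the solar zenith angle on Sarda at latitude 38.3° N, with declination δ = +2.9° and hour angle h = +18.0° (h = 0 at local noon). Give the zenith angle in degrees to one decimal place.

cos θ_z = sin ϕ sin δ + cos ϕ cos δ cos h = 0.031356 + 0.745411 = 0.776767.
θ_z = arccos(0.776767) = 39.0°.

θ_z = 39.0°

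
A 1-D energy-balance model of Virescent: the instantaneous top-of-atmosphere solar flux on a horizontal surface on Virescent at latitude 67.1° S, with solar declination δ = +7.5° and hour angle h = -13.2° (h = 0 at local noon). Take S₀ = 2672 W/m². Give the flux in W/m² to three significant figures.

cos θ_z = sin φ sin δ + cos φ cos δ cos h = -0.120239 + 0.375602 = 0.255363.
Flux = S₀ · cos θ_z = 2672 × 0.255363 = 682.3 W/m².

682 W/m²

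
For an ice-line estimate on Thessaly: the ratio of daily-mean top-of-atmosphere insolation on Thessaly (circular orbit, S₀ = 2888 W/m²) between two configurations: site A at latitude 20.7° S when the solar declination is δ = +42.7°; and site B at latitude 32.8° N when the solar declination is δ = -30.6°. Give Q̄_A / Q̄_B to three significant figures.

— Configuration A (φ=-20.7°):
cos H₀ = −tan(-20.7°) tan(+42.700°) = 0.3487, H₀ = 1.2146 rad.
Bracket: H₀ sin φ sin δ + cos φ cos δ sin H₀ = 1.2146×-0.35347×0.67816 + 0.93544×0.73491×0.93724 = -0.291151 + 0.644319 = 0.353168.
Q̄ = (S₀/π) × [bracket] = (2888/π) × 0.353168 = 324.66 W/m².
— Configuration B (φ=+32.8°):
cos H₀ = −tan(+32.8°) tan(-30.600°) = 0.3811, H₀ = 1.1798 rad.
Bracket: H₀ sin φ sin δ + cos φ cos δ sin H₀ = 1.1798×0.54171×-0.50904 + 0.84057×0.86074×0.92452 = -0.325332 + 0.668902 = 0.343570.
Q̄ = (S₀/π) × [bracket] = (2888/π) × 0.343570 = 315.84 W/m².
Ratio Q̄_A / Q̄_B = 324.66 / 315.84 = 1.028.

Q̄_A / Q̄_B ≈ 1.03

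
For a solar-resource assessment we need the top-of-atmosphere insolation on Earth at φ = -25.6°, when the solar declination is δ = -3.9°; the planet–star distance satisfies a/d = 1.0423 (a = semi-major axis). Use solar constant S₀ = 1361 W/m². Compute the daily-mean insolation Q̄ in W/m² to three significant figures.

cos H₀ = −tan(-25.6°) tan(-3.900°) = -0.0327, H₀ = 1.6035 rad.
Bracket: H₀ sin φ sin δ + cos φ cos δ sin H₀ = 1.6035×-0.43209×-0.06802 + 0.90183×0.99768×0.99947 = 0.047128 + 0.899261 = 0.946389.
Inverse-square distance factor (a/d)² = 1.0423² = 1.086389.
Q̄ = (S₀/π) × 1.086389 × [bracket] = (1361/π) × 1.086389 × 0.946389 = 445.4 W/m².

Q̄ ≈ 445 W/m²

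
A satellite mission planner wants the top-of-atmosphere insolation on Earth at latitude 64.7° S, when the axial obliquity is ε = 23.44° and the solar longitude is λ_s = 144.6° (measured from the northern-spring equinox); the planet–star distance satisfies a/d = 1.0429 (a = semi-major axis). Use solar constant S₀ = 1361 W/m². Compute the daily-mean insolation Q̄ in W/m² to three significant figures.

Solar declination: sin δ = sin ε · sin λ_s = sin 23.44° × sin 144.6° = 0.23043, so δ = +13.322°.
cos H₀ = −tan(-64.7°) tan(+13.322°) = 0.5010, H₀ = 1.0461 rad.
Bracket: H₀ sin φ sin δ + cos φ cos δ sin H₀ = 1.0461×-0.90408×0.23043 + 0.42736×0.97309×0.86547 = -0.217931 + 0.359914 = 0.141983.
Inverse-square distance factor (a/d)² = 1.0429² = 1.087640.
Q̄ = (S₀/π) × 1.087640 × [bracket] = (1361/π) × 1.087640 × 0.141983 = 66.90 W/m².

Q̄ ≈ 66.9 W/m²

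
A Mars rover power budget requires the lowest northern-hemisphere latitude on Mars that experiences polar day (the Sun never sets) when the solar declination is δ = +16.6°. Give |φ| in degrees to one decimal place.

Polar day requires cos H₀ = −tan φ tan δ ≤ −1, i.e. tan φ tan δ ≥ 1.
The boundary is |tan φ| · |tan δ| = 1, so |φ| = 90° − |δ| = 90° − 16.6° = 73.4° in the northern hemisphere.

|φ| = 73.4°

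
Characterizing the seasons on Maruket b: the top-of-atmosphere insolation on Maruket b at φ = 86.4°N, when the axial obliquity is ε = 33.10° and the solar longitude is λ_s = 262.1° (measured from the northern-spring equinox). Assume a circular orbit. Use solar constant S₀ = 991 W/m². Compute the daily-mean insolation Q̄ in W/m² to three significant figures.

Solar declination: sin δ = sin ε · sin λ_s = sin 33.10° × sin 262.1° = -0.54092, so δ = -32.746°.
cos H₀ = −tan(+86.4°) tan(-32.746°) = 10.2222 ≥ 1 ⇒ polar night, H₀ = 0 and Q̄ = 0.

Q̄ ≈ 0.00 W/m²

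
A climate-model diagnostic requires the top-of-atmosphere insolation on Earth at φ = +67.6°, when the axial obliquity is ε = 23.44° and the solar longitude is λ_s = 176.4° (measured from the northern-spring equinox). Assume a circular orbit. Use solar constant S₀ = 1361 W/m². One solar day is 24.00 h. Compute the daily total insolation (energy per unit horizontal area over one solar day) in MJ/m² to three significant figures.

15.6 MJ/m²

Solar declination: sin δ = sin ε · sin λ_s = sin 23.44° × sin 176.4° = 0.02498, so δ = +1.431°.
cos H₀ = −tan(+67.6°) tan(+1.431°) = -0.0606, H₀ = 1.6315 rad.
Bracket: H₀ sin φ sin δ + cos φ cos δ sin H₀ = 1.6315×0.92455×0.02498 + 0.38107×0.99969×0.99816 = 0.037680 + 0.380251 = 0.417931.
Q̄ = (S₀/π) × [bracket] = (1361/π) × 0.417931 = 181.06 W/m².
Daily total = Q̄ × 24.00 h × 3600 s/h = 181.06 × 24.00 × 3600 / 10⁶ = 15.64 MJ/m².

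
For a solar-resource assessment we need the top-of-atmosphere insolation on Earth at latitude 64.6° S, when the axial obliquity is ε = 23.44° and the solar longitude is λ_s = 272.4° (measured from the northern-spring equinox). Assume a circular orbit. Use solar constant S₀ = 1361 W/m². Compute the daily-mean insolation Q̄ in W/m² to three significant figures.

Q̄ ≈ 493 W/m²

Solar declination: sin δ = sin ε · sin λ_s = sin 23.44° × sin 272.4° = -0.39744, so δ = -23.418°.
cos H₀ = −tan(-64.6°) tan(-23.418°) = -0.9121, H₀ = 2.7193 rad.
Bracket: H₀ sin φ sin δ + cos φ cos δ sin H₀ = 2.7193×-0.90334×-0.39744 + 0.42894×0.91763×0.40988 = 0.976292 + 0.161332 = 1.137624.
Q̄ = (S₀/π) × [bracket] = (1361/π) × 1.137624 = 492.8 W/m².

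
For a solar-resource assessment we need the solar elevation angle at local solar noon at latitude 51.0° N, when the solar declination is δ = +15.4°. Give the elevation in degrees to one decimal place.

At local noon the hour angle is zero, so the zenith angle equals |φ − δ| = |+51.0° − (+15.400°)| = 35.600°.
Elevation = 90° − 35.600° = 54.4°.

54.4°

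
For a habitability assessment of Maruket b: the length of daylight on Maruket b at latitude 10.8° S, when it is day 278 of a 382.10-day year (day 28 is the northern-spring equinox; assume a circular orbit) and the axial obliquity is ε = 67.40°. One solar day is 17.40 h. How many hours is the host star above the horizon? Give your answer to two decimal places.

Solar longitude: L_s = 360° × (278 − 28)/382.10 = 235.540°.
sin δ = sin 67.40° × sin 235.540° = -0.76121, so δ = -49.571°.
cos h₀ = −tan ϕ · tan δ = −tan(-10.8°) × tan(-49.571°) = -0.2239, so h₀ = 1.7966 rad = 102.94°.
Daylight = 2h₀/(2π) × 17.40 h = (1.7966/π) × 17.40 = 9.95 h.

9.95 h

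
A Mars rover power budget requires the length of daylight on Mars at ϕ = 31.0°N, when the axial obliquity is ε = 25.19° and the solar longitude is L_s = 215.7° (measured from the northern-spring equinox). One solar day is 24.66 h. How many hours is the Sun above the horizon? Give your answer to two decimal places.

Solar declination: sin δ = sin ε · sin L_s = sin 25.19° × sin 215.7° = -0.24837, so δ = -14.381°.
cos h₀ = −tan ϕ · tan δ = −tan(+31.0°) × tan(-14.381°) = 0.1541, so h₀ = 1.4161 rad = 81.14°.
Daylight = 2h₀/(2π) × 24.66 h = (1.4161/π) × 24.66 = 11.12 h.

11.12 h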